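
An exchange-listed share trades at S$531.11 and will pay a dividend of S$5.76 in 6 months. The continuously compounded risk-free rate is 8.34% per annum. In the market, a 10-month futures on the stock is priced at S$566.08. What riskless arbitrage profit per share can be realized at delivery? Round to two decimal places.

PV(dividends) I = 5.76·e^(−0.0834·6/12) = 5.5247
Fair futures F* = (S − I)·e^(rT) = (531.11 − 5.5247)·e^0.069500 = 525.5853 × 1.071972 = 563.4127
Market S$566.08 > fair 563.4127: forward overpriced → cash-and-carry (borrow at r, buy the stock and collect the dividends, short the forward).
Profit at T = |F_mkt − F*| = |566.08 − 563.4127| = S$2.67 per share

S$2.67 per share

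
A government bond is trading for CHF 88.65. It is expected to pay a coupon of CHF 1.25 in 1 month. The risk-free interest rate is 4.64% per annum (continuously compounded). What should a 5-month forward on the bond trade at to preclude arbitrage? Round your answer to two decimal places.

PV(coupons) I = 1.25·e^(−0.0464·1/12)
I = 1.2452
F = (S − I)·e^(rT) = (88.65 − 1.2452) · e^(0.0464·5/12)
= 87.4048 · e^0.019333 = 87.4048 × 1.019521 = CHF 89.11

CHF 89.11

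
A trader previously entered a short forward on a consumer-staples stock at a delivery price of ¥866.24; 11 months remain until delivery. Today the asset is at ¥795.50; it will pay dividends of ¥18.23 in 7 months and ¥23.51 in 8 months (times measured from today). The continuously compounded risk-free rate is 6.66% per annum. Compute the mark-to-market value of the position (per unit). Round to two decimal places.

PV(remaining dividends) I = 18.23·e^(−0.0666·7/12) + 23.51·e^(−0.0666·8/12) = 40.0243
Current forward F = (S − I)·e^(rT) = (795.50 − 40.0243)·e^(0.0666·11/12) = 755.4757 × 1.062952 = 803.0344
Value (long) = (F − K)·e^(−rT) = (803.0344 − 866.24) × 0.940776 = -59.4623
Short position value = −(long value) = ¥59.46

¥59.46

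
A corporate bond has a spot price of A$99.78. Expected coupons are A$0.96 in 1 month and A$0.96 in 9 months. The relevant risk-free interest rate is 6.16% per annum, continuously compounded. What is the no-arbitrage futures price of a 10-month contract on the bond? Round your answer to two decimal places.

PV(coupons) I = 0.96·e^(−0.0616·1/12) + 0.96·e^(−0.0616·9/12)
I = 0.9551 + 0.9167 = 1.8718
F = (S − I)·e^(rT) = (99.78 − 1.8718) · e^(0.0616·10/12)
= 97.9082 · e^0.051333 = 97.9082 × 1.052673 = A$103.07

A$103.07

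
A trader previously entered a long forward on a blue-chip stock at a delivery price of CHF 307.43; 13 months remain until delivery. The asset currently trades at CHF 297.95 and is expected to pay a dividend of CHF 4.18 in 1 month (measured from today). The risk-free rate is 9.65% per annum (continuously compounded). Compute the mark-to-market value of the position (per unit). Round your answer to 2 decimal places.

PV(remaining dividends) I = 4.18·e^(−0.0965·1/12) = 4.1465
Current forward F = (S − I)·e^(rT) = (297.95 − 4.1465)·e^(0.0965·13/12) = 293.8035 × 1.110202 = 326.1812
Value (long) = (F − K)·e^(−rT) = (326.1812 − 307.43) × 0.900737 = 16.8899
Value = CHF 16.89

CHF 16.89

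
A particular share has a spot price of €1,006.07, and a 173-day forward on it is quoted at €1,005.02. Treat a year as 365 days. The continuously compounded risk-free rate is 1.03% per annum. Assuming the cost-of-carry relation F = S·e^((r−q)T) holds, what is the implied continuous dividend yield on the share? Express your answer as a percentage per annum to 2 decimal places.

1.25%

From F = S·e^((r−q)T): (r − q) = ln(F/S)/T
ln(1005.02/1006.07) = ln(0.998956) = -0.001045
(r − q) = -0.001045 / (173/365) = -0.002205
q = r − ln(F/S)/T = 0.0103 + 0.002205 = 0.012505
q = 1.25%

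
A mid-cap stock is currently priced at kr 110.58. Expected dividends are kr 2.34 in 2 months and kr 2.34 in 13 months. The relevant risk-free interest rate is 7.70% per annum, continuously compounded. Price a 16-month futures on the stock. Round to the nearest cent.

PV(dividends) I = 2.34·e^(−0.0770·2/12) + 2.34·e^(−0.0770·13/12)
I = 2.3102 + 2.1527 = 4.4629
F = (S − I)·e^(rT) = (110.58 − 4.4629) · e^(0.0770·16/12)
= 106.1171 · e^0.102667 = 106.1171 × 1.108122 = kr 117.59

kr 117.59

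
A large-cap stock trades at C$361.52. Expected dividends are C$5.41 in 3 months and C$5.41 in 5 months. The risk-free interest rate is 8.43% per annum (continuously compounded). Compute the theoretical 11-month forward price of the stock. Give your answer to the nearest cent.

PV(dividends) I = 5.41·e^(−0.0843·3/12) + 5.41·e^(−0.0843·5/12)
I = 5.2972 + 5.2233 = 10.5205
F = (S − I)·e^(rT) = (361.52 − 10.5205) · e^(0.0843·11/12)
= 350.9995 · e^0.077275 = 350.9995 × 1.080339 = C$379.20

C$379.20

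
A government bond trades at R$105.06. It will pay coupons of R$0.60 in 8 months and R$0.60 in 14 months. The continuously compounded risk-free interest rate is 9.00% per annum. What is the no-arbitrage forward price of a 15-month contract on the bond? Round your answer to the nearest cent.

R$116.33

PV(coupons) I = 0.60·e^(−0.0900·8/12) + 0.60·e^(−0.0900·14/12)
I = 0.5651 + 0.5402 = 1.1053
F = (S − I)·e^(rT) = (105.06 − 1.1053) · e^(0.0900·15/12)
= 103.9547 · e^0.112500 = 103.9547 × 1.119072 = R$116.33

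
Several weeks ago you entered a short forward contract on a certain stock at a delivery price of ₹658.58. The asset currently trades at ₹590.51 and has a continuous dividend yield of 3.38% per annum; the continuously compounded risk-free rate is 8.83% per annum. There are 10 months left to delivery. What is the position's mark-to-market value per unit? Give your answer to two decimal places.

₹37.75

Current fair forward for the remaining 10 months: F = S·e^((r − q)·T), (r − q) = 0.0883 − 0.0338 = 0.0545
F = 590.51 · e^(0.0545 × 10/12) = 590.51 × 1.046464 = 617.9475
Value of long forward = (F − K)·e^(−rT) = (617.9475 − 658.58) · e^(−0.0883·10/12)
= -40.6325 × 0.929059 = -37.75
Short position value = −(long value) = ₹37.75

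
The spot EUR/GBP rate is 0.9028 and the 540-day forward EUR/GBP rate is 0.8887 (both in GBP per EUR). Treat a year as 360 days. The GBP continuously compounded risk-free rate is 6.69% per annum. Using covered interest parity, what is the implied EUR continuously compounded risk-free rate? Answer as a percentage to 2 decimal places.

7.74%

F = S·e^((r_GBP − r_EUR)T) ⇒ r_EUR = r_GBP − ln(F/S)/T
ln(0.8887/0.9028) = -0.015741; /(540/360) = -0.010494
r_EUR = 0.0669 + 0.010494 = 0.077394
r_EUR = 7.74%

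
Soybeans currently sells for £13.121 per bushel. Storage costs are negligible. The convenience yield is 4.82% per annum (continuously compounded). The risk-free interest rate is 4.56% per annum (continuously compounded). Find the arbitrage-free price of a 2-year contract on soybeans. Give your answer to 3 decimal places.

Net carry = r + u − y = 0.0456 + 0.0000 − 0.0482 = -0.0026
F = S·e^((r+u−y)T) = 13.121 · e^(-0.0026 × 2) = 13.121 · e^-0.005200
= 13.121 × 0.994813 = £13.053 per bushel

£13.053 per bushel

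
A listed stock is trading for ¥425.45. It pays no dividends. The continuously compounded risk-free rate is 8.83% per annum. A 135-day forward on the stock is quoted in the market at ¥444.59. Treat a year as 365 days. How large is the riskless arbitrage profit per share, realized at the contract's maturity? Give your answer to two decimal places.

¥5.02 per share

Fair forward: F* = S·e^(carry·T), with carry = r = 0.0883
F* = 425.45 · e^(0.0883 × 135/365) = 425.45 · e^0.032659 = 425.45 × 1.033198 = ¥439.5741
Market ¥444.59 > fair ¥439.5741: forward overpriced → cash-and-carry (buy spot, short the forward).
At maturity, profit = |F_mkt − F*| = |444.59 − 439.5741| = ¥5.02 per share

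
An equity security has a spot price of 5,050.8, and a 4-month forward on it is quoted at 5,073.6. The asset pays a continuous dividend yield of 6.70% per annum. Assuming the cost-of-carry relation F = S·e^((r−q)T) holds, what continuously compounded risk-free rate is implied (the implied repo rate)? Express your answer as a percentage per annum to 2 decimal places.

From F = S·e^((r−q)T): (r − q) = ln(F/S)/T
ln(5073.6/5050.8) = ln(1.004514) = 0.004504
(r − q) = 0.004504 / (4/12) = 0.013512
r = ln(F/S)/T + q = 0.013512 + 0.0670 = 0.080512
r = 8.05%

8.05%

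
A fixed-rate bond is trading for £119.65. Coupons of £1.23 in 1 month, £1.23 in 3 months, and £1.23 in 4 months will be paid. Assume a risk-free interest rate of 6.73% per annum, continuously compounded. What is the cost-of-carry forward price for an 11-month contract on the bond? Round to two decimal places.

PV(coupons) I = 1.23·e^(−0.0673·1/12) + 1.23·e^(−0.0673·3/12) + 1.23·e^(−0.0673·4/12)
I = 1.2231 + 1.2095 + 1.2027 = 3.6353
F = (S − I)·e^(rT) = (119.65 − 3.6353) · e^(0.0673·11/12)
= 116.0147 · e^0.061692 = 116.0147 × 1.063635 = £123.40

£123.40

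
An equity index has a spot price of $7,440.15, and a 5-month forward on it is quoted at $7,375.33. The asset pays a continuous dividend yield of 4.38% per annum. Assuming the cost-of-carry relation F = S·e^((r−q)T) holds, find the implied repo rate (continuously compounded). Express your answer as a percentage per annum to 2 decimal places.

From F = S·e^((r−q)T): (r − q) = ln(F/S)/T
ln(7375.33/7440.15) = ln(0.991288) = -0.008750
(r − q) = -0.008750 / (5/12) = -0.021000
r = ln(F/S)/T + q = -0.021000 + 0.0438 = 0.022800
r = 2.28%

2.28%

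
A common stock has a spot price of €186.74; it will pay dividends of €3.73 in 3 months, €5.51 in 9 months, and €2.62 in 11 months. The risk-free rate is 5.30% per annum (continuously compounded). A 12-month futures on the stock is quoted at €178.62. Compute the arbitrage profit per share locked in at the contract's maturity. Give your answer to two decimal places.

€6.19 per share

PV(dividends) I = 3.73·e^(−0.0530·3/12) + 5.51·e^(−0.0530·9/12) + 2.62·e^(−0.0530·11/12) = 11.4719
Fair futures F* = (S − I)·e^(rT) = (186.74 − 11.4719)·e^0.053000 = 175.2681 × 1.054430 = 184.8079
Market €178.62 < fair 184.8079: forward underpriced → reverse cash-and-carry (short the stock, invest proceeds at r, pay the dividends, go long the forward).
Profit at T = |F_mkt − F*| = |178.62 − 184.8079| = €6.19 per share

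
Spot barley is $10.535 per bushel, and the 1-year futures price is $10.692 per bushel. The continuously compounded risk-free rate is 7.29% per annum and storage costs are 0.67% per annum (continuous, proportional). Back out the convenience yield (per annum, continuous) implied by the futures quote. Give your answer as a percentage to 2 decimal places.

6.48%

F = S·e^((r+u−y)T) ⇒ (r+u−y) = ln(F/S)/T
ln(10.692/10.535) = 0.014793; /T ⇒ 0.014793
y = r + u − ln(F/S)/T = 0.0729 + 0.0067 − 0.014793 = 0.064807
y = 6.48%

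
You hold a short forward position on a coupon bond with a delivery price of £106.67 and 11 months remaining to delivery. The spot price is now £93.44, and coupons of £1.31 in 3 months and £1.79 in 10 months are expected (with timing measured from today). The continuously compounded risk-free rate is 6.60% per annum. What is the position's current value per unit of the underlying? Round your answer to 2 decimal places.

£9.95

PV(remaining coupons) I = 1.31·e^(−0.0660·3/12) + 1.79·e^(−0.0660·10/12) = 2.9828
Current forward F = (S − I)·e^(rT) = (93.44 − 2.9828)·e^(0.0660·11/12) = 90.4572 × 1.062368 = 96.0988
Value (long) = (F − K)·e^(−rT) = (96.0988 − 106.67) × 0.941294 = -9.9506
Short position value = −(long value) = £9.95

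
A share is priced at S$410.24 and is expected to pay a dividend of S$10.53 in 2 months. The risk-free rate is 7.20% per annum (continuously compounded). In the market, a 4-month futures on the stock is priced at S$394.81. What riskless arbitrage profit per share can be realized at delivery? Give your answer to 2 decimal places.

PV(dividends) I = 10.53·e^(−0.0720·2/12) = 10.4044
Fair futures F* = (S − I)·e^(rT) = (410.24 − 10.4044)·e^0.024000 = 399.8356 × 1.024290 = 409.5476
Market S$394.81 < fair 409.5476: forward underpriced → reverse cash-and-carry (short the stock, invest proceeds at r, pay the dividends, go long the forward).
Profit at T = |F_mkt − F*| = |394.81 − 409.5476| = S$14.74 per share

S$14.74 per share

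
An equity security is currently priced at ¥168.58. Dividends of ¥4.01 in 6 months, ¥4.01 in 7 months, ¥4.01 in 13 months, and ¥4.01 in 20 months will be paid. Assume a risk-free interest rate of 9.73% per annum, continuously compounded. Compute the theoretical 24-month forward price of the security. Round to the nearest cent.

PV(dividends) I = 4.01·e^(−0.0973·6/12) + 4.01·e^(−0.0973·7/12) + 4.01·e^(−0.0973·13/12) + 4.01·e^(−0.0973·20/12)
I = 3.8196 + 3.7887 + 3.6088 + 3.4097 = 14.6268
F = (S − I)·e^(rT) = (168.58 − 14.6268) · e^(0.0973·24/12)
= 153.9532 · e^0.194600 = 153.9532 × 1.214825 = ¥187.03

¥187.03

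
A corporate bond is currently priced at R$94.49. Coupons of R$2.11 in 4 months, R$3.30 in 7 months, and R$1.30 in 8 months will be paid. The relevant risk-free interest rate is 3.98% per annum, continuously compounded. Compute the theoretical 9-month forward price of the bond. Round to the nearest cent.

PV(coupons) I = 2.11·e^(−0.0398·4/12) + 3.30·e^(−0.0398·7/12) + 1.30·e^(−0.0398·8/12)
I = 2.0822 + 3.2243 + 1.2660 = 6.5725
F = (S − I)·e^(rT) = (94.49 − 6.5725) · e^(0.0398·9/12)
= 87.9175 · e^0.029850 = 87.9175 × 1.030300 = R$90.58

R$90.58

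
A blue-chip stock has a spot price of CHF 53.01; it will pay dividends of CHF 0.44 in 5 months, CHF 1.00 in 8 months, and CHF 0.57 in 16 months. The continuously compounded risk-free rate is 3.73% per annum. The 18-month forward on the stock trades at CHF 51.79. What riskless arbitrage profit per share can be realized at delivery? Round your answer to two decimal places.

CHF 2.21 per share

PV(dividends) I = 0.44·e^(−0.0373·5/12) + 1.00·e^(−0.0373·8/12) + 0.57·e^(−0.0373·16/12) = 1.9510
Fair forward F* = (S − I)·e^(rT) = (53.01 − 1.9510)·e^0.055950 = 51.0590 × 1.057545 = 53.9972
Market CHF 51.79 < fair 53.9972: forward underpriced → reverse cash-and-carry (short the stock, invest proceeds at r, pay the dividends, go long the forward).
Profit at T = |F_mkt − F*| = |51.79 − 53.9972| = CHF 2.21 per share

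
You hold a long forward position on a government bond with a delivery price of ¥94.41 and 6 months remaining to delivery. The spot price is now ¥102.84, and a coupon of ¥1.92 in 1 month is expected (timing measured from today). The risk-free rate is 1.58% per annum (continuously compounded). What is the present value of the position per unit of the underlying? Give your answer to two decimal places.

¥7.26

PV(remaining coupons) I = 1.92·e^(−0.0158·1/12) = 1.9175
Current forward F = (S − I)·e^(rT) = (102.84 − 1.9175)·e^(0.0158·6/12) = 100.9225 × 1.007931 = 101.7229
Value (long) = (F − K)·e^(−rT) = (101.7229 − 94.41) × 0.992131 = 7.2554
Value = ¥7.26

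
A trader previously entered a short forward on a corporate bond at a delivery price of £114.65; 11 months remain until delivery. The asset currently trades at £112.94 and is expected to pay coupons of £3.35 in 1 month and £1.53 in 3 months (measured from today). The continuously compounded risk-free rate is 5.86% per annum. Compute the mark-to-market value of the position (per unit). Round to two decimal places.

PV(remaining coupons) I = 3.35·e^(−0.0586·1/12) + 1.53·e^(−0.0586·3/12) = 4.8414
Current forward F = (S − I)·e^(rT) = (112.94 − 4.8414)·e^(0.0586·11/12) = 108.0986 × 1.055186 = 114.0641
Value (long) = (F − K)·e^(−rT) = (114.0641 − 114.65) × 0.947701 = -0.5553
Short position value = −(long value) = £0.56

£0.56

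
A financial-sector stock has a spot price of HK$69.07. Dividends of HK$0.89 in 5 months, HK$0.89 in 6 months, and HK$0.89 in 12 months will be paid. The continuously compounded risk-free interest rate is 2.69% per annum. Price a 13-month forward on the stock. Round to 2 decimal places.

PV(dividends) I = 0.89·e^(−0.0269·5/12) + 0.89·e^(−0.0269·6/12) + 0.89·e^(−0.0269·12/12)
I = 0.8801 + 0.8781 + 0.8664 = 2.6246
F = (S − I)·e^(rT) = (69.07 − 2.6246) · e^(0.0269·13/12)
= 66.4454 · e^0.029142 = 66.4454 × 1.029571 = HK$68.41

HK$68.41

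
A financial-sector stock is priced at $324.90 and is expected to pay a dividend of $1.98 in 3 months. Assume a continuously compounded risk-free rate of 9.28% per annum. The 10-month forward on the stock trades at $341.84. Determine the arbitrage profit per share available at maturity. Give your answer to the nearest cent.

PV(dividends) I = 1.98·e^(−0.0928·3/12) = 1.9346
Fair forward F* = (S − I)·e^(rT) = (324.90 − 1.9346)·e^0.077333 = 322.9654 × 1.080402 = 348.9325
Market $341.84 < fair 348.9325: forward underpriced → reverse cash-and-carry (short the stock, invest proceeds at r, pay the dividends, go long the forward).
Profit at T = |F_mkt − F*| = |341.84 − 348.9325| = $7.09 per share

$7.09 per share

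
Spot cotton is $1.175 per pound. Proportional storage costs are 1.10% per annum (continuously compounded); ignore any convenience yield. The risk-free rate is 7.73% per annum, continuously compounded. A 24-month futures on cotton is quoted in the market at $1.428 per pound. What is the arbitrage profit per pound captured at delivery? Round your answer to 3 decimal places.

Fair futures: F* = S·e^(carry·T), with carry = (r + u) = 0.0773 + 0.0110 = 0.0883
F* = 1.175 · e^(0.0883 × 24/12) = 1.175 · e^0.176600 = 1.175 × 1.193154 = $1.4020
Market $1.428 > fair $1.4020: forward overpriced → cash-and-carry (buy spot, short the forward).
At maturity, profit = |F_mkt − F*| = |1.428 − 1.4020| = $0.026 per pound

$0.026 per pound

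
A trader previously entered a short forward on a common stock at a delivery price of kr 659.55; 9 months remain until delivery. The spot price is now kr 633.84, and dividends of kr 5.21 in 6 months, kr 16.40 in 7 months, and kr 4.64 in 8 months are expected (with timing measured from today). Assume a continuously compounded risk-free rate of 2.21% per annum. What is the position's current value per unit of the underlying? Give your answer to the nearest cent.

kr 40.78

PV(remaining dividends) I = 5.21·e^(−0.0221·6/12) + 16.40·e^(−0.0221·7/12) + 4.64·e^(−0.0221·8/12) = 25.9148
Current forward F = (S − I)·e^(rT) = (633.84 − 25.9148)·e^(0.0221·9/12) = 607.9252 × 1.016713 = 618.0855
Value (long) = (F − K)·e^(−rT) = (618.0855 − 659.55) × 0.983562 = -40.7829
Short position value = −(long value) = kr 40.78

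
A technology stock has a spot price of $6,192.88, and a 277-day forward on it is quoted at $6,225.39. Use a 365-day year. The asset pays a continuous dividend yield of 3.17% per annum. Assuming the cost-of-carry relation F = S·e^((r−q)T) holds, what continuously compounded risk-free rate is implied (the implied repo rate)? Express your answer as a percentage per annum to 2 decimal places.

From F = S·e^((r−q)T): (r − q) = ln(F/S)/T
ln(6225.39/6192.88) = ln(1.005250) = 0.005236
(r − q) = 0.005236 / (277/365) = 0.006899
r = ln(F/S)/T + q = 0.006899 + 0.0317 = 0.038599
r = 3.86%

3.86%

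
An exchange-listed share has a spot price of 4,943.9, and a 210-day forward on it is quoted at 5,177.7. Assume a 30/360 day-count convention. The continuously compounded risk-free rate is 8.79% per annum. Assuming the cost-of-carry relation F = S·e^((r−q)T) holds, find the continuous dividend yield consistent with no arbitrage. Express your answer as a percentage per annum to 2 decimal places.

0.87%

From F = S·e^((r−q)T): (r − q) = ln(F/S)/T
ln(5177.7/4943.9) = ln(1.047291) = 0.046207
(r − q) = 0.046207 / (210/360) = 0.079212
q = r − ln(F/S)/T = 0.0879 − 0.079212 = 0.008688
q = 0.87%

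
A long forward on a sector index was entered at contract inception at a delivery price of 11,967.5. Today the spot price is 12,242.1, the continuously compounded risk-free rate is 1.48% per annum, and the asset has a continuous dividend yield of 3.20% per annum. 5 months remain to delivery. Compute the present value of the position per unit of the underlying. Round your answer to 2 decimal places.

Current fair forward for the remaining 5 months: F = S·e^((r − q)·T), (r − q) = 0.0148 − 0.0320 = -0.0172
F = 12242.1 · e^(-0.0172 × 5/12) = 12242.1 × 0.99285895 = 12154.6786
Value of long forward = (F − K)·e^(−rT) = (12154.6786 − 11967.5) · e^(−0.0148·5/12)
= 187.1786 × 0.99385231 = 186.03

186.03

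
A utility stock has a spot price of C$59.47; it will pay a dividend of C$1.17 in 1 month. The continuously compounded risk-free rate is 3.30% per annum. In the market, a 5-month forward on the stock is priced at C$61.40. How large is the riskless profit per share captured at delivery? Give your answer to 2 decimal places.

PV(dividends) I = 1.17·e^(−0.0330·1/12) = 1.1668
Fair forward F* = (S − I)·e^(rT) = (59.47 − 1.1668)·e^0.013750 = 58.3032 × 1.013845 = 59.1104
Market C$61.40 > fair 59.1104: forward overpriced → cash-and-carry (borrow at r, buy the stock and collect the dividends, short the forward).
Profit at T = |F_mkt − F*| = |61.40 − 59.1104| = C$2.29 per share

C$2.29 per share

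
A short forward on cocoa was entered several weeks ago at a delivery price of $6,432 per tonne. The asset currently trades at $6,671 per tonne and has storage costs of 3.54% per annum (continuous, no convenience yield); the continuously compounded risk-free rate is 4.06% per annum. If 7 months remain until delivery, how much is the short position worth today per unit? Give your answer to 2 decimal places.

Current fair forward for the remaining 7 months: F = S·e^((r + u)·T), (r + u) = 0.0406 + 0.0354 = 0.0760
F = 6671 · e^(0.0760 × 7/12) = 6671 × 1.04533074 = 6973.4014
Value of long forward = (F − K)·e^(−rT) = (6973.4014 − 6432) · e^(−0.0406·7/12)
= 541.4014 × 0.97659492 = 528.73
Short position value = −(long value) = -$528.73

-$528.73 per tonne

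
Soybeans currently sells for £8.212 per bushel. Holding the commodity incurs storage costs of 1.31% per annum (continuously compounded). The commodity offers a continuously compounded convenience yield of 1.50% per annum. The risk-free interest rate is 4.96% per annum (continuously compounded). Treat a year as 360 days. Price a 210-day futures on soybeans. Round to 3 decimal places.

£8.444 per bushel

Net carry = r + u − y = 0.0496 + 0.0131 − 0.0150 = 0.0477
F = S·e^((r+u−y)T) = 8.212 · e^(0.0477 × 210/360) = 8.212 · e^0.027825
= 8.212 × 1.028216 = £8.444 per bushel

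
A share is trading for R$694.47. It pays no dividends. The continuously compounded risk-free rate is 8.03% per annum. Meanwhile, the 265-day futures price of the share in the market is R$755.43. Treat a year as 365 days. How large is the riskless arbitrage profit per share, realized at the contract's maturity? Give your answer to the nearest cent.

R$19.27 per share

Fair futures: F* = S·e^(carry·T), with carry = r = 0.0803
F* = 694.47 · e^(0.0803 × 265/365) = 694.47 · e^0.058300 = 694.47 × 1.060033 = R$736.1611
Market R$755.43 > fair R$736.1611: forward overpriced → cash-and-carry (buy spot, short the forward).
At maturity, profit = |F_mkt − F*| = |755.43 − 736.1611| = R$19.27 per share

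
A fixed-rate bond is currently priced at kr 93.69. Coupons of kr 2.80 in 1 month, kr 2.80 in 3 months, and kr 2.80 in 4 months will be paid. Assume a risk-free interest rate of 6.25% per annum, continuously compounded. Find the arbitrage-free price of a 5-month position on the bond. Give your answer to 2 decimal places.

kr 87.66

PV(coupons) I = 2.80·e^(−0.0625·1/12) + 2.80·e^(−0.0625·3/12) + 2.80·e^(−0.0625·4/12)
I = 2.7855 + 2.7566 + 2.7423 = 8.2844
F = (S − I)·e^(rT) = (93.69 − 8.2844) · e^(0.0625·5/12)
= 85.4056 · e^0.026042 = 85.4056 × 1.026384 = kr 87.66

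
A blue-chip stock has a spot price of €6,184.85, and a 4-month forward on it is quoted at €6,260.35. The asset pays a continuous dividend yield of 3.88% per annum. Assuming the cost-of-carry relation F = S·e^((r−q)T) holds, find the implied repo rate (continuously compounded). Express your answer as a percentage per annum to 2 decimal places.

7.52%

From F = S·e^((r−q)T): (r − q) = ln(F/S)/T
ln(6260.35/6184.85) = ln(1.012207) = 0.012133
(r − q) = 0.012133 / (4/12) = 0.036399
r = ln(F/S)/T + q = 0.036399 + 0.0388 = 0.075199
r = 7.52%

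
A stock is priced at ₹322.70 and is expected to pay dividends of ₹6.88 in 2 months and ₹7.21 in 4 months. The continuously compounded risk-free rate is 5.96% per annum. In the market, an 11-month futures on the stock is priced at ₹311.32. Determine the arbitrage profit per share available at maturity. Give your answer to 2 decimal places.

₹14.84 per share

PV(dividends) I = 6.88·e^(−0.0596·2/12) + 7.21·e^(−0.0596·4/12) = 13.8802
Fair futures F* = (S − I)·e^(rT) = (322.70 − 13.8802)·e^0.054633 = 308.8198 × 1.056153 = 326.1610
Market ₹311.32 < fair 326.1610: forward underpriced → reverse cash-and-carry (short the stock, invest proceeds at r, pay the dividends, go long the forward).
Profit at T = |F_mkt − F*| = |311.32 − 326.1610| = ₹14.84 per share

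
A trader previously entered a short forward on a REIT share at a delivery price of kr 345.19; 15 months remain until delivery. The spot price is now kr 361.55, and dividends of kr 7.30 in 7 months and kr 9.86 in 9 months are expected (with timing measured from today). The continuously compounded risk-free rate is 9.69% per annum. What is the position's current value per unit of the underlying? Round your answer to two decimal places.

-kr 39.67

PV(remaining dividends) I = 7.30·e^(−0.0969·7/12) + 9.86·e^(−0.0969·9/12) = 16.0677
Current forward F = (S − I)·e^(rT) = (361.55 − 16.0677)·e^(0.0969·15/12) = 345.4823 × 1.128766 = 389.9687
Value (long) = (F − K)·e^(−rT) = (389.9687 − 345.19) × 0.885923 = 39.6705
Short position value = −(long value) = -kr 39.67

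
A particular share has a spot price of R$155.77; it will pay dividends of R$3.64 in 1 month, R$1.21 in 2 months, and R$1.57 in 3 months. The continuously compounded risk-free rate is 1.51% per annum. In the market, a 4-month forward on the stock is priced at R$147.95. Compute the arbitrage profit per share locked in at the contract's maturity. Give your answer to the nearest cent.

R$2.17 per share

PV(dividends) I = 3.64·e^(−0.0151·1/12) + 1.21·e^(−0.0151·2/12) + 1.57·e^(−0.0151·3/12) = 6.4065
Fair forward F* = (S − I)·e^(rT) = (155.77 − 6.4065)·e^0.005033 = 149.3635 × 1.005046 = 150.1172
Market R$147.95 < fair 150.1172: forward underpriced → reverse cash-and-carry (short the stock, invest proceeds at r, pay the dividends, go long the forward).
Profit at T = |F_mkt − F*| = |147.95 − 150.1172| = R$2.17 per share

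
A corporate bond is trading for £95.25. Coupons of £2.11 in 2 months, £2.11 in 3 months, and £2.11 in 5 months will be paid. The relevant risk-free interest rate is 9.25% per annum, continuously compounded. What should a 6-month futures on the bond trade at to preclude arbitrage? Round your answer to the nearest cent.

£93.30

PV(coupons) I = 2.11·e^(−0.0925·2/12) + 2.11·e^(−0.0925·3/12) + 2.11·e^(−0.0925·5/12)
I = 2.0777 + 2.0618 + 2.0302 = 6.1697
F = (S − I)·e^(rT) = (95.25 − 6.1697) · e^(0.0925·6/12)
= 89.0803 · e^0.046250 = 89.0803 × 1.047336 = £93.30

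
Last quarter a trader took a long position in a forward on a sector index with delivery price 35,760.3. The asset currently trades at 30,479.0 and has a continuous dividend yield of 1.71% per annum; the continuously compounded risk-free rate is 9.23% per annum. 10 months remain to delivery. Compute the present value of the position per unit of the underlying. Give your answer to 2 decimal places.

Current fair forward for the remaining 10 months: F = S·e^((r − q)·T), (r − q) = 0.0923 − 0.0171 = 0.0752
F = 30479.0 · e^(0.0752 × 10/12) = 30479.0 × 1.06467189 = 32450.1345
Value of long forward = (F − K)·e^(−rT) = (32450.1345 − 35760.3) · e^(−0.0923·10/12)
= -3310.1655 × 0.92596701 = -3065.10

-3065.10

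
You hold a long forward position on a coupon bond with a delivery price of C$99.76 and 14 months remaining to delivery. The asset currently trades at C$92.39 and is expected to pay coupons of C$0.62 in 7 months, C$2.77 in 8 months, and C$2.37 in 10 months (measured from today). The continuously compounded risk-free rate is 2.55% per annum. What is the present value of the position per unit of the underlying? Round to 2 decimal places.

-C$10.10

PV(remaining coupons) I = 0.62·e^(−0.0255·7/12) + 2.77·e^(−0.0255·8/12) + 2.37·e^(−0.0255·10/12) = 5.6543
Current forward F = (S − I)·e^(rT) = (92.39 − 5.6543)·e^(0.0255·14/12) = 86.7357 × 1.030197 = 89.3549
Value (long) = (F − K)·e^(−rT) = (89.3549 − 99.76) × 0.970688 = -10.1001
Value = -C$10.10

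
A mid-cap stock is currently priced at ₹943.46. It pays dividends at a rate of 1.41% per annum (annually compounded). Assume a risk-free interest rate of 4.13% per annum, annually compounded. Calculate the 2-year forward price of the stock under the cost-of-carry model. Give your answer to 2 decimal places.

F = S · (1+r)^T / (1+q)^T
= 943.46 × 1.084306 / 1.028399 = 943.46 × 1.054363
F = ₹994.75

₹994.75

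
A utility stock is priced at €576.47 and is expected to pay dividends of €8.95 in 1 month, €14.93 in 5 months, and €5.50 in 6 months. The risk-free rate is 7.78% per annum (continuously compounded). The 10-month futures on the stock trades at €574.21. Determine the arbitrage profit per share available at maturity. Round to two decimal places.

PV(dividends) I = 8.95·e^(−0.0778·1/12) + 14.93·e^(−0.0778·5/12) + 5.50·e^(−0.0778·6/12) = 28.6361
Fair futures F* = (S − I)·e^(rT) = (576.47 − 28.6361)·e^0.064833 = 547.8339 × 1.066981 = 584.5284
Market €574.21 < fair 584.5284: forward underpriced → reverse cash-and-carry (short the stock, invest proceeds at r, pay the dividends, go long the forward).
Profit at T = |F_mkt − F*| = |574.21 − 584.5284| = €10.32 per share

€10.32 per share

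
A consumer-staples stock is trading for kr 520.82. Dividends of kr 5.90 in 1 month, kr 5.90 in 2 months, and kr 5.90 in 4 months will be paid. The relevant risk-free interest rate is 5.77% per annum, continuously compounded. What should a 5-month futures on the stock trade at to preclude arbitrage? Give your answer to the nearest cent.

kr 515.56

PV(dividends) I = 5.90·e^(−0.0577·1/12) + 5.90·e^(−0.0577·2/12) + 5.90·e^(−0.0577·4/12)
I = 5.8717 + 5.8435 + 5.7876 = 17.5028
F = (S − I)·e^(rT) = (520.82 − 17.5028) · e^(0.0577·5/12)
= 503.3172 · e^0.024042 = 503.3172 × 1.024333 = kr 515.56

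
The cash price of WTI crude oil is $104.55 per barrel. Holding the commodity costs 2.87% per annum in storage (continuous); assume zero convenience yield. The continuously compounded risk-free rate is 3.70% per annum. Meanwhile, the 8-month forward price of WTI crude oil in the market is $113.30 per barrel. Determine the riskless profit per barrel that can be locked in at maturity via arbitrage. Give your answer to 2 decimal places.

$4.07 per barrel

Fair forward: F* = S·e^(carry·T), with carry = (r + u) = 0.0370 + 0.0287 = 0.0657
F* = 104.55 · e^(0.0657 × 8/12) = 104.55 · e^0.043800 = 104.55 × 1.044773 = $109.2310
Market $113.30 > fair $109.2310: forward overpriced → cash-and-carry (buy spot, short the forward).
At maturity, profit = |F_mkt − F*| = |113.30 − 109.2310| = $4.07 per barrel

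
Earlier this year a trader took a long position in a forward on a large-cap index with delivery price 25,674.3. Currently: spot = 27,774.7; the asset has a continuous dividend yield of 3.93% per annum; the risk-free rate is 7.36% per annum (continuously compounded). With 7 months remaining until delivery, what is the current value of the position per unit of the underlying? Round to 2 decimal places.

2549.86

Current fair forward for the remaining 7 months: F = S·e^((r − q)·T), (r − q) = 0.0736 − 0.0393 = 0.0343
F = 27774.7 · e^(0.0343 × 7/12) = 27774.7 × 1.02020984 = 28336.0222
Value of long forward = (F − K)·e^(−rT) = (28336.0222 − 25674.3) · e^(−0.0736·7/12)
= 2661.7222 × 0.95797525 = 2549.86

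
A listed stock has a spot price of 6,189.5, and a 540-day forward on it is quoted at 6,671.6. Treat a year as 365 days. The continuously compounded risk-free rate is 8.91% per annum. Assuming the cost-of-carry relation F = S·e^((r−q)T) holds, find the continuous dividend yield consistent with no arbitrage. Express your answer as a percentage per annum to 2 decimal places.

From F = S·e^((r−q)T): (r − q) = ln(F/S)/T
ln(6671.6/6189.5) = ln(1.077890) = 0.075005
(r − q) = 0.075005 / (540/365) = 0.050698
q = r − ln(F/S)/T = 0.0891 − 0.050698 = 0.038402
q = 3.84%

3.84%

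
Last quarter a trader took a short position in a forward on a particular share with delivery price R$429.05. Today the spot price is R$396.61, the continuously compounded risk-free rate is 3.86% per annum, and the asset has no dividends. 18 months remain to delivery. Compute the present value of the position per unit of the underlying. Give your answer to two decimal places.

Current fair forward for the remaining 18 months: F = S·e^(r·T), r = 0.0386
F = 396.61 · e^(0.0386 × 18/12) = 396.61 × 1.059609 = 420.2515
Value of long forward = (F − K)·e^(−rT) = (420.2515 − 429.05) · e^(−0.0386·18/12)
= -8.7985 × 0.943744 = -8.30
Short position value = −(long value) = R$8.30

R$8.30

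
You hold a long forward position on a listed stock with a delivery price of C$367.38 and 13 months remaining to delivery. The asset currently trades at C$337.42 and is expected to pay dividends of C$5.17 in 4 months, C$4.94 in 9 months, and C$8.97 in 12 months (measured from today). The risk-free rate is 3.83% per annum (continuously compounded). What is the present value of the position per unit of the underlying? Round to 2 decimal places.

PV(remaining dividends) I = 5.17·e^(−0.0383·4/12) + 4.94·e^(−0.0383·9/12) + 8.97·e^(−0.0383·12/12) = 18.5375
Current forward F = (S − I)·e^(rT) = (337.42 − 18.5375)·e^(0.0383·13/12) = 318.8825 × 1.042364 = 332.3916
Value (long) = (F − K)·e^(−rT) = (332.3916 − 367.38) × 0.959357 = -33.5664
Value = -C$33.57

-C$33.57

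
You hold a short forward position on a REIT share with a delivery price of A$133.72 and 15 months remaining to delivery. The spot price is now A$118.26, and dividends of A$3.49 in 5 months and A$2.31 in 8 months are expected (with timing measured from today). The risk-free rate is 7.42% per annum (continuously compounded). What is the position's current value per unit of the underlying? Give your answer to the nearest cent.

A$9.20

PV(remaining dividends) I = 3.49·e^(−0.0742·5/12) + 2.31·e^(−0.0742·8/12) = 5.5823
Current forward F = (S − I)·e^(rT) = (118.26 − 5.5823)·e^(0.0742·15/12) = 112.6777 × 1.097187 = 123.6285
Value (long) = (F − K)·e^(−rT) = (123.6285 − 133.72) × 0.911421 = -9.1976
Short position value = −(long value) = A$9.20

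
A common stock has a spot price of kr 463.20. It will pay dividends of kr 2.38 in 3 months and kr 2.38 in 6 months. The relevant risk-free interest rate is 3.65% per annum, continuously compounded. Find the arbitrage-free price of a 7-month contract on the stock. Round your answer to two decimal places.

kr 468.37

PV(dividends) I = 2.38·e^(−0.0365·3/12) + 2.38·e^(−0.0365·6/12)
I = 2.3584 + 2.3370 = 4.6954
F = (S − I)·e^(rT) = (463.20 − 4.6954) · e^(0.0365·7/12)
= 458.5046 · e^0.021292 = 458.5046 × 1.021520 = kr 468.37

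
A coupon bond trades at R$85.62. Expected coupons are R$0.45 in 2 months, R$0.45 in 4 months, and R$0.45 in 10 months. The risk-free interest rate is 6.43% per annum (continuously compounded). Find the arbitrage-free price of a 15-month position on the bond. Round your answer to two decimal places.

PV(coupons) I = 0.45·e^(−0.0643·2/12) + 0.45·e^(−0.0643·4/12) + 0.45·e^(−0.0643·10/12)
I = 0.4452 + 0.4405 + 0.4265 = 1.3122
F = (S − I)·e^(rT) = (85.62 − 1.3122) · e^(0.0643·15/12)
= 84.3078 · e^0.080375 = 84.3078 × 1.083693 = R$91.36

R$91.36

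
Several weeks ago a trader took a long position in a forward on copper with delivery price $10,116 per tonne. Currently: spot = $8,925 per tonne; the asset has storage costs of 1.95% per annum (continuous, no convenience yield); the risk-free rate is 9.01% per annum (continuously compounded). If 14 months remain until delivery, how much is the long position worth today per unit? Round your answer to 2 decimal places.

$23.75 per tonne

Current fair forward for the remaining 14 months: F = S·e^((r + u)·T), (r + u) = 0.0901 + 0.0195 = 0.1096
F = 8925 · e^(0.1096 × 14/12) = 8925 × 1.13640147 = 10142.3831
Value of long forward = (F − K)·e^(−rT) = (10142.3831 − 10116) · e^(−0.0901·14/12)
= 26.3831 × 0.90021949 = 23.75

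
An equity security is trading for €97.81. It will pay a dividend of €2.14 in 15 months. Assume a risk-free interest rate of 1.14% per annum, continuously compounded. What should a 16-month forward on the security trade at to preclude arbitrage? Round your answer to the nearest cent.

€97.17

PV(dividends) I = 2.14·e^(−0.0114·15/12)
I = 2.1097
F = (S − I)·e^(rT) = (97.81 − 2.1097) · e^(0.0114·16/12)
= 95.7003 · e^0.015200 = 95.7003 × 1.015316 = €97.17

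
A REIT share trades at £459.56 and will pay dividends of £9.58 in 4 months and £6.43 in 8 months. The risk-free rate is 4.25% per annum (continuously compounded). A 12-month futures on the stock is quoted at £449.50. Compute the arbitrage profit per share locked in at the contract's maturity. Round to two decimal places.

PV(dividends) I = 9.58·e^(−0.0425·4/12) + 6.43·e^(−0.0425·8/12) = 15.6956
Fair futures F* = (S − I)·e^(rT) = (459.56 − 15.6956)·e^0.042500 = 443.8644 × 1.043416 = 463.1352
Market £449.50 < fair 463.1352: forward underpriced → reverse cash-and-carry (short the stock, invest proceeds at r, pay the dividends, go long the forward).
Profit at T = |F_mkt − F*| = |449.50 − 463.1352| = £13.64 per share

£13.64 per share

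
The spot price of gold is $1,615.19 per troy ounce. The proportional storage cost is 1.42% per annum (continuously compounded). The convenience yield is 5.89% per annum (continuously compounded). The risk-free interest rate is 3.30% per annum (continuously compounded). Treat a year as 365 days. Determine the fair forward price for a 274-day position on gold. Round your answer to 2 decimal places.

Net carry = r + u − y = 0.0330 + 0.0142 − 0.0589 = -0.0117
F = S·e^((r+u−y)T) = 1615.19 · e^(-0.0117 × 274/365) = 1615.19 · e^-0.00878301
= 1615.19 × 0.99125545 = $1,601.07 per troy ounce

$1,601.07 per troy ounce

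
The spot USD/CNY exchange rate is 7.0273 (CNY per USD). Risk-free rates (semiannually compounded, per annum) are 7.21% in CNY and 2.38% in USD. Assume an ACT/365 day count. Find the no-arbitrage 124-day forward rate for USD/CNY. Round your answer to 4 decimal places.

By covered interest parity, F = S · (1+r_CNY/2)^(2T) / (1+r_USD/2)^(2T)
= 7.0273 × 1.024355 / 1.008070 = 7.0273 × 1.016155
F = 7.1408 CNY per USD

7.1408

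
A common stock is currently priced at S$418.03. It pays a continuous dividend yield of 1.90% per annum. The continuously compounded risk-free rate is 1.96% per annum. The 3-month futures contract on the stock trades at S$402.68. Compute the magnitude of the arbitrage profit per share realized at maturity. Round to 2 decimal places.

Fair futures: F* = S·e^(carry·T), with carry = (r − q) = 0.0196 − 0.0190 = 0.0006
F* = 418.03 · e^(0.0006 × 3/12) = 418.03 · e^0.000150 = 418.03 × 1.000150 = S$418.0927
Market S$402.68 < fair S$418.0927: forward underpriced → reverse cash-and-carry (short spot, go long the forward).
At maturity, profit = |F_mkt − F*| = |402.68 − 418.0927| = S$15.41 per share

S$15.41 per share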